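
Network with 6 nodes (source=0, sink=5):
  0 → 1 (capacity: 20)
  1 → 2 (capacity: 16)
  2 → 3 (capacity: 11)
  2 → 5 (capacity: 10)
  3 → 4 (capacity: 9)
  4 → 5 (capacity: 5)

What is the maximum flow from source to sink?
Maximum flow = 15

Max flow: 15

Flow assignment:
  0 → 1: 15/20
  1 → 2: 15/16
  2 → 3: 5/11
  2 → 5: 10/10
  3 → 4: 5/9
  4 → 5: 5/5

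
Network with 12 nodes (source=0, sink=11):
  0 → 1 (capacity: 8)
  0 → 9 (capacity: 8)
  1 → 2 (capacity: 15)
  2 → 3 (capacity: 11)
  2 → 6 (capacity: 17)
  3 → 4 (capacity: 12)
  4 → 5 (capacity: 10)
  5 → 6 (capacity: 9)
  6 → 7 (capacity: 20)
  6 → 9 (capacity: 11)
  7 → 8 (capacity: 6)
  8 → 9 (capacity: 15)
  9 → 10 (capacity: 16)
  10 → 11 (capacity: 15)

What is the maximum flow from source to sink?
Maximum flow = 15

Max flow: 15

Flow assignment:
  0 → 1: 8/8
  0 → 9: 7/8
  1 → 2: 8/15
  2 → 6: 8/17
  6 → 9: 8/11
  9 → 10: 15/16
  10 → 11: 15/15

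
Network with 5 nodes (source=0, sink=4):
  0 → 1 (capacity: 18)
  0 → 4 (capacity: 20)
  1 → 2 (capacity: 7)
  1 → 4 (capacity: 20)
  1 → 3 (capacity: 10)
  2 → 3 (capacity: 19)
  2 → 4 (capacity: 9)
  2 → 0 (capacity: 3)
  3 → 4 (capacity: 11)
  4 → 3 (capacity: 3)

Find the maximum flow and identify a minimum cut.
Max flow = 38, Min cut edges: (0,1), (0,4)

Maximum flow: 38
Minimum cut: (0,1), (0,4)
Partition: S = [0], T = [1, 2, 3, 4]

Max-flow min-cut theorem verified: both equal 38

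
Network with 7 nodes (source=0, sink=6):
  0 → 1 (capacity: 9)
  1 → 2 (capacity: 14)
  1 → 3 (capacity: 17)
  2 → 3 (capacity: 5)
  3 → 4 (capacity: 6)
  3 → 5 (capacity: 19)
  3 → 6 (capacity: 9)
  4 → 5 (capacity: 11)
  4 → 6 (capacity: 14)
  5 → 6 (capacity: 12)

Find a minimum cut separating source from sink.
Min cut value = 9, edges: (0,1)

Min cut value: 9
Partition: S = [0], T = [1, 2, 3, 4, 5, 6]
Cut edges: (0,1)

By max-flow min-cut theorem, max flow = min cut = 9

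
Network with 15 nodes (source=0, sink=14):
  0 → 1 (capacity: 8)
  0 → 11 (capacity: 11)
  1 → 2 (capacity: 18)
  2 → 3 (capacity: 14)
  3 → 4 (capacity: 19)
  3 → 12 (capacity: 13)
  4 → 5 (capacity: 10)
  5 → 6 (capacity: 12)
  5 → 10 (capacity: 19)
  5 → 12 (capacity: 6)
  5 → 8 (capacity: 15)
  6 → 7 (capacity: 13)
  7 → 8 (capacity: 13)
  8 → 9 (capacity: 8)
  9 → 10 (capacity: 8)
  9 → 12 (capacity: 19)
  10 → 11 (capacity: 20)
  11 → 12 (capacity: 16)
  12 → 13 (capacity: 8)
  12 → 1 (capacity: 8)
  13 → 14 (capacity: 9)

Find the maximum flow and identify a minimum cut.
Max flow = 8, Min cut edges: (12,13)

Maximum flow: 8
Minimum cut: (12,13)
Partition: S = [0, 1, 2, 3, 4, 5, 6, 7, 8, 9, 10, 11, 12], T = [13, 14]

Max-flow min-cut theorem verified: both equal 8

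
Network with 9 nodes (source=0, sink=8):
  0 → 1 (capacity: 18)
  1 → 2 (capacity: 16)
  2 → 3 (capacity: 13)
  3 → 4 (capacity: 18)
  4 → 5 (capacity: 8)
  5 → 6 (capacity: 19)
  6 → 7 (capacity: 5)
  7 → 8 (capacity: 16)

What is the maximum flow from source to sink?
Maximum flow = 5

Max flow: 5

Flow assignment:
  0 → 1: 5/18
  1 → 2: 5/16
  2 → 3: 5/13
  3 → 4: 5/18
  4 → 5: 5/8
  5 → 6: 5/19
  6 → 7: 5/5
  7 → 8: 5/16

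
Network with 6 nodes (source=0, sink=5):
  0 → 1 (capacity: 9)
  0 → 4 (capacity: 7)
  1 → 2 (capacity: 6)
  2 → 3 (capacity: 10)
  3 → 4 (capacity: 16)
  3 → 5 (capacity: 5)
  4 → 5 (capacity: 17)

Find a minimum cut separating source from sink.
Min cut value = 13, edges: (0,4), (1,2)

Min cut value: 13
Partition: S = [0, 1], T = [2, 3, 4, 5]
Cut edges: (0,4), (1,2)

By max-flow min-cut theorem, max flow = min cut = 13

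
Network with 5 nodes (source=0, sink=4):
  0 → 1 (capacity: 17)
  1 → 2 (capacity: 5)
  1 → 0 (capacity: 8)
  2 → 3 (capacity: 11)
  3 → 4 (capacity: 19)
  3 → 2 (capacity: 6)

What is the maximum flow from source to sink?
Maximum flow = 5

Max flow: 5

Flow assignment:
  0 → 1: 5/17
  1 → 2: 5/5
  2 → 3: 5/11
  3 → 4: 5/19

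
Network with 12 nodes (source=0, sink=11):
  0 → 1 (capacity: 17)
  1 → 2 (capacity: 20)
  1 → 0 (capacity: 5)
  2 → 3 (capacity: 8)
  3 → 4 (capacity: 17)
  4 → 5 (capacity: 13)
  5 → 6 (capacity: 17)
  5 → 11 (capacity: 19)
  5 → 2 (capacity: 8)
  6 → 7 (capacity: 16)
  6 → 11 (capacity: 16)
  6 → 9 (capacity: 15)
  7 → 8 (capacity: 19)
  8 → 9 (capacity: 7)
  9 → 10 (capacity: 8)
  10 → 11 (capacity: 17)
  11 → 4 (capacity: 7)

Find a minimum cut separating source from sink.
Min cut value = 8, edges: (2,3)

Min cut value: 8
Partition: S = [0, 1, 2], T = [3, 4, 5, 6, 7, 8, 9, 10, 11]
Cut edges: (2,3)

By max-flow min-cut theorem, max flow = min cut = 8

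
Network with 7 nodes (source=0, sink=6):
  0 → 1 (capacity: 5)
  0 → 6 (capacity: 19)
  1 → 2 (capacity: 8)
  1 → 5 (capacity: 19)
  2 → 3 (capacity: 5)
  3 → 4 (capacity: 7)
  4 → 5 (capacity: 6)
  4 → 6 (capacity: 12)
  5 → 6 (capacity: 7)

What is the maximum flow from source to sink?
Maximum flow = 24

Max flow: 24

Flow assignment:
  0 → 1: 5/5
  0 → 6: 19/19
  1 → 5: 5/19
  5 → 6: 5/7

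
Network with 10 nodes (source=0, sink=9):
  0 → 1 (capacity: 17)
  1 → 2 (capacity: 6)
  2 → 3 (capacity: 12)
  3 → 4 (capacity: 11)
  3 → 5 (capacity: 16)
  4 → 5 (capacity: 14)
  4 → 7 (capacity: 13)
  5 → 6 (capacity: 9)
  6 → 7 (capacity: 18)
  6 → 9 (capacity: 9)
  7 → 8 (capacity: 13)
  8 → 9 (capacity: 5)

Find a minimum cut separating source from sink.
Min cut value = 6, edges: (1,2)

Min cut value: 6
Partition: S = [0, 1], T = [2, 3, 4, 5, 6, 7, 8, 9]
Cut edges: (1,2)

By max-flow min-cut theorem, max flow = min cut = 6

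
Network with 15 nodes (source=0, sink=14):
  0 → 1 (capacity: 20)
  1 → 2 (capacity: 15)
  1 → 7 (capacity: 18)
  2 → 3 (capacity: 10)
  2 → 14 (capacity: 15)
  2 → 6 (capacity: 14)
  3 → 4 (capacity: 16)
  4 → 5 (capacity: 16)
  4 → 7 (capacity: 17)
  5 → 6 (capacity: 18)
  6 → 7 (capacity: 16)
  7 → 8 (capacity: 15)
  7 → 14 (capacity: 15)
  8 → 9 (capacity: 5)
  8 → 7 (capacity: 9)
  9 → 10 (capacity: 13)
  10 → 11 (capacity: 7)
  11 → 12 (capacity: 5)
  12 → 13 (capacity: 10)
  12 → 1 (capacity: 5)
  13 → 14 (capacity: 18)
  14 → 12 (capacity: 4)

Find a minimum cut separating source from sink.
Min cut value = 20, edges: (0,1)

Min cut value: 20
Partition: S = [0], T = [1, 2, 3, 4, 5, 6, 7, 8, 9, 10, 11, 12, 13, 14]
Cut edges: (0,1)

By max-flow min-cut theorem, max flow = min cut = 20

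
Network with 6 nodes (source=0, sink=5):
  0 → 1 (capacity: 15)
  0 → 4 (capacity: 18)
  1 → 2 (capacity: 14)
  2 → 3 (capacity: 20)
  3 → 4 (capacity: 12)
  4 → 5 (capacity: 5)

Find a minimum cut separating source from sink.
Min cut value = 5, edges: (4,5)

Min cut value: 5
Partition: S = [0, 1, 2, 3, 4], T = [5]
Cut edges: (4,5)

By max-flow min-cut theorem, max flow = min cut = 5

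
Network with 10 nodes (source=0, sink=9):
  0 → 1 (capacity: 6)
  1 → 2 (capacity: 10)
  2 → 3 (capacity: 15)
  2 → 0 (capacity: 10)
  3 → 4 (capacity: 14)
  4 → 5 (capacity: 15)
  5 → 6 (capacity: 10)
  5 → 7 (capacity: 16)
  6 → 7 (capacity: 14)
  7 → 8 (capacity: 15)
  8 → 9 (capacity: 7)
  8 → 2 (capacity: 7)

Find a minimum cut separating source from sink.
Min cut value = 6, edges: (0,1)

Min cut value: 6
Partition: S = [0], T = [1, 2, 3, 4, 5, 6, 7, 8, 9]
Cut edges: (0,1)

By max-flow min-cut theorem, max flow = min cut = 6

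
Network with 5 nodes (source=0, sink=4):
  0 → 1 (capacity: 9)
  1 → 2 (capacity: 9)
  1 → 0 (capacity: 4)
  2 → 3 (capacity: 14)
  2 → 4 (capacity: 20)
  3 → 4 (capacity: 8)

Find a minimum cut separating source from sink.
Min cut value = 9, edges: (1,2)

Min cut value: 9
Partition: S = [0, 1], T = [2, 3, 4]
Cut edges: (1,2)

By max-flow min-cut theorem, max flow = min cut = 9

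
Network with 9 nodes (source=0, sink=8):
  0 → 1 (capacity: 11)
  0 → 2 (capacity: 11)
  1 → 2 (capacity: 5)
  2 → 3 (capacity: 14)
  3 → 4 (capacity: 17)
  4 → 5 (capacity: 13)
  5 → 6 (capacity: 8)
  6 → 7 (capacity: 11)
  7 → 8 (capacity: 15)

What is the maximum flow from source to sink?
Maximum flow = 8

Max flow: 8

Flow assignment:
  0 → 1: 5/11
  0 → 2: 3/11
  1 → 2: 5/5
  2 → 3: 8/14
  3 → 4: 8/17
  4 → 5: 8/13
  5 → 6: 8/8
  6 → 7: 8/11
  7 → 8: 8/15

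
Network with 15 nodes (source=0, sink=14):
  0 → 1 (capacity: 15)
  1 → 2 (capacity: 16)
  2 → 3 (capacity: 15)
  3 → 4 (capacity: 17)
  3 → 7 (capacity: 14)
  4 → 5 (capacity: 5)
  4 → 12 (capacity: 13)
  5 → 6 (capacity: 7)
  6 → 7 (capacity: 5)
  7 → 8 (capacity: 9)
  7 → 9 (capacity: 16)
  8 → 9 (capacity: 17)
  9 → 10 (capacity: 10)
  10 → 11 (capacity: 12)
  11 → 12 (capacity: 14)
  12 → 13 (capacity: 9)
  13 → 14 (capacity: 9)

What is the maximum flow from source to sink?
Maximum flow = 9

Max flow: 9

Flow assignment:
  0 → 1: 9/15
  1 → 2: 9/16
  2 → 3: 9/15
  3 → 4: 7/17
  3 → 7: 2/14
  4 → 12: 7/13
  7 → 9: 2/16
  9 → 10: 2/10
  10 → 11: 2/12
  11 → 12: 2/14
  12 → 13: 9/9
  13 → 14: 9/9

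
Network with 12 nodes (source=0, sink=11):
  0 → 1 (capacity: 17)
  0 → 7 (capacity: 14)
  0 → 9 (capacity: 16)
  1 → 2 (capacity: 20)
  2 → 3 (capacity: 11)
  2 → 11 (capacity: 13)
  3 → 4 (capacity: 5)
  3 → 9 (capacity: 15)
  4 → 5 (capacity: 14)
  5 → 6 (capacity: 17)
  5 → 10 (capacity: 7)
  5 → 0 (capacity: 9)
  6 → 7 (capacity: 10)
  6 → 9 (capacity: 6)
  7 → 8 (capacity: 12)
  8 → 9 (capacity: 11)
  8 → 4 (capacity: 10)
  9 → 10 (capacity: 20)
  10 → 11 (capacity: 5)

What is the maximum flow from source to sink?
Maximum flow = 18

Max flow: 18

Flow assignment:
  0 → 1: 13/17
  0 → 7: 12/14
  1 → 2: 13/20
  2 → 11: 13/13
  4 → 5: 7/14
  5 → 0: 7/9
  7 → 8: 12/12
  8 → 9: 5/11
  8 → 4: 7/10
  9 → 10: 5/20
  10 → 11: 5/5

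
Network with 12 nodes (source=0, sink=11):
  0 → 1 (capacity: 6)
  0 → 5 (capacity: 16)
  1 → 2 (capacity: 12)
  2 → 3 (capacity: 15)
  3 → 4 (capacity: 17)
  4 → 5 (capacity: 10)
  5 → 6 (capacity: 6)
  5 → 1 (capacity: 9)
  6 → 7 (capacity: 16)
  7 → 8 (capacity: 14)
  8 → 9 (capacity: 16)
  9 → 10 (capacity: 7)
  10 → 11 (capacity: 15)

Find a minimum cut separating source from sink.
Min cut value = 6, edges: (5,6)

Min cut value: 6
Partition: S = [0, 1, 2, 3, 4, 5], T = [6, 7, 8, 9, 10, 11]
Cut edges: (5,6)

By max-flow min-cut theorem, max flow = min cut = 6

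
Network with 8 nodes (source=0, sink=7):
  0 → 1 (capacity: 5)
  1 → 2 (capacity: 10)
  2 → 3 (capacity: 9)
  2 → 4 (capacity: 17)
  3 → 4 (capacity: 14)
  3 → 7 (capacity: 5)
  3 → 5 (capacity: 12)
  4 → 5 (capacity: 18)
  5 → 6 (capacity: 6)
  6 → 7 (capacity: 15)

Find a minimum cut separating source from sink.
Min cut value = 5, edges: (0,1)

Min cut value: 5
Partition: S = [0], T = [1, 2, 3, 4, 5, 6, 7]
Cut edges: (0,1)

By max-flow min-cut theorem, max flow = min cut = 5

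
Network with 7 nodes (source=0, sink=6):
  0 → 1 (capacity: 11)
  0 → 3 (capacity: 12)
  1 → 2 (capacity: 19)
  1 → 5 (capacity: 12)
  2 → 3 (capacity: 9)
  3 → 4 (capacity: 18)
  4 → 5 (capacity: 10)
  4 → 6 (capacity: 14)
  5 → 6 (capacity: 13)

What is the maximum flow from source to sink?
Maximum flow = 23

Max flow: 23

Flow assignment:
  0 → 1: 11/11
  0 → 3: 12/12
  1 → 5: 11/12
  3 → 4: 12/18
  4 → 6: 12/14
  5 → 6: 11/13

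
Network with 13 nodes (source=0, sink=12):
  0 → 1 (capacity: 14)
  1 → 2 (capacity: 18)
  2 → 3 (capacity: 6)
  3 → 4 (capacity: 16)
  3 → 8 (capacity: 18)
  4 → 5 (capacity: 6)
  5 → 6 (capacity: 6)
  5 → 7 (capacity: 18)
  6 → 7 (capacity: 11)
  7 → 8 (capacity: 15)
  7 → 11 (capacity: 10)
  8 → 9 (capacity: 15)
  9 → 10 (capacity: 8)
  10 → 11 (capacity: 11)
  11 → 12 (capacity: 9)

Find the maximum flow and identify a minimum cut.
Max flow = 6, Min cut edges: (2,3)

Maximum flow: 6
Minimum cut: (2,3)
Partition: S = [0, 1, 2], T = [3, 4, 5, 6, 7, 8, 9, 10, 11, 12]

Max-flow min-cut theorem verified: both equal 6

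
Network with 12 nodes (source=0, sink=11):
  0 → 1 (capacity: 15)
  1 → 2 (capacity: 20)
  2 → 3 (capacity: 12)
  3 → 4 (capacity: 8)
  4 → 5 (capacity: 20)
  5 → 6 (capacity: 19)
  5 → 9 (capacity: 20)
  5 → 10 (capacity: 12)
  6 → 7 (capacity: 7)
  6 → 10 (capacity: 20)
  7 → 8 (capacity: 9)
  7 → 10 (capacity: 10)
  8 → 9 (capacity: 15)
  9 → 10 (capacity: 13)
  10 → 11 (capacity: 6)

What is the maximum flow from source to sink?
Maximum flow = 6

Max flow: 6

Flow assignment:
  0 → 1: 6/15
  1 → 2: 6/20
  2 → 3: 6/12
  3 → 4: 6/8
  4 → 5: 6/20
  5 → 10: 6/12
  10 → 11: 6/6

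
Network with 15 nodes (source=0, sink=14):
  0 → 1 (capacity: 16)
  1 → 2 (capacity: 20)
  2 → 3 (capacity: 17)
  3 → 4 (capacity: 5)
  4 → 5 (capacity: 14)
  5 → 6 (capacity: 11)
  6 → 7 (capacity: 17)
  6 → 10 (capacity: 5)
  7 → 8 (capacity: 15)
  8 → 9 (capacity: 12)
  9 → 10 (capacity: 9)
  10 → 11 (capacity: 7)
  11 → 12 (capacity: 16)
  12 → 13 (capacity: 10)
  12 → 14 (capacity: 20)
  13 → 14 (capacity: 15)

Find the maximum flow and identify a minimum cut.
Max flow = 5, Min cut edges: (3,4)

Maximum flow: 5
Minimum cut: (3,4)
Partition: S = [0, 1, 2, 3], T = [4, 5, 6, 7, 8, 9, 10, 11, 12, 13, 14]

Max-flow min-cut theorem verified: both equal 5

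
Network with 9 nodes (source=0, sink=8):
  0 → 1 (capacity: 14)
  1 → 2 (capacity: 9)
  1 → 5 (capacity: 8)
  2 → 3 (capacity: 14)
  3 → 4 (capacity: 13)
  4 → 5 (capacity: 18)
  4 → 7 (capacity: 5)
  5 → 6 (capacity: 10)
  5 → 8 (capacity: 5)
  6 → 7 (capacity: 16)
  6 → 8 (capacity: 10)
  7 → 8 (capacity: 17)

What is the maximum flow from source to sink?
Maximum flow = 14

Max flow: 14

Flow assignment:
  0 → 1: 14/14
  1 → 2: 6/9
  1 → 5: 8/8
  2 → 3: 6/14
  3 → 4: 6/13
  4 → 5: 6/18
  5 → 6: 9/10
  5 → 8: 5/5
  6 → 8: 9/10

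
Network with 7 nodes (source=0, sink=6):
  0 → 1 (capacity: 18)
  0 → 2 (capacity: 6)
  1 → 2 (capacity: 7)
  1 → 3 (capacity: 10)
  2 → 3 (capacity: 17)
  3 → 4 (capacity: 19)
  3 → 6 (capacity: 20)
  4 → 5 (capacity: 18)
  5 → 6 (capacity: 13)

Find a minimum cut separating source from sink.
Min cut value = 23, edges: (0,2), (1,2), (1,3)

Min cut value: 23
Partition: S = [0, 1], T = [2, 3, 4, 5, 6]
Cut edges: (0,2), (1,2), (1,3)

By max-flow min-cut theorem, max flow = min cut = 23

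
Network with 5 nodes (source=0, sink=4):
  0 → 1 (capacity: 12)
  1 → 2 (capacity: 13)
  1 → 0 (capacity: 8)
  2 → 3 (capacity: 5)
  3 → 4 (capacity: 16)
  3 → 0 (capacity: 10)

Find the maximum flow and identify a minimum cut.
Max flow = 5, Min cut edges: (2,3)

Maximum flow: 5
Minimum cut: (2,3)
Partition: S = [0, 1, 2], T = [3, 4]

Max-flow min-cut theorem verified: both equal 5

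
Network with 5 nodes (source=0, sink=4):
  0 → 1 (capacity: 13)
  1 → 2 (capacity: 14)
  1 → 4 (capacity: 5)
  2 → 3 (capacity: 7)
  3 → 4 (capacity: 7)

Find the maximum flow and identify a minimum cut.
Max flow = 12, Min cut edges: (1,4), (3,4)

Maximum flow: 12
Minimum cut: (1,4), (3,4)
Partition: S = [0, 1, 2, 3], T = [4]

Max-flow min-cut theorem verified: both equal 12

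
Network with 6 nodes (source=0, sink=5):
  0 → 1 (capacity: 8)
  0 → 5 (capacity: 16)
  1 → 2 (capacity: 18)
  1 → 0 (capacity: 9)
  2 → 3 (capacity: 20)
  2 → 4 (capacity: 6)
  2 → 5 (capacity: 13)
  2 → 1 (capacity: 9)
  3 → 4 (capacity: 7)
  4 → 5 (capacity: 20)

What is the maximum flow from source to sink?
Maximum flow = 24

Max flow: 24

Flow assignment:
  0 → 1: 8/8
  0 → 5: 16/16
  1 → 2: 8/18
  2 → 5: 8/13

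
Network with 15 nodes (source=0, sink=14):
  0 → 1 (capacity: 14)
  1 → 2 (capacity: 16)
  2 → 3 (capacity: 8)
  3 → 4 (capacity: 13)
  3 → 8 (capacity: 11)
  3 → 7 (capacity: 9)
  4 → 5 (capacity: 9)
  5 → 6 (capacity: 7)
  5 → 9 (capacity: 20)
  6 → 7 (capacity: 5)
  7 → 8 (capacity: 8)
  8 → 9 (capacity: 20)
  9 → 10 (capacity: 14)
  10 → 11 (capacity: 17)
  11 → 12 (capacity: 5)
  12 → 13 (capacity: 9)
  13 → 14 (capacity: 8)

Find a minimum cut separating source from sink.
Min cut value = 5, edges: (11,12)

Min cut value: 5
Partition: S = [0, 1, 2, 3, 4, 5, 6, 7, 8, 9, 10, 11], T = [12, 13, 14]
Cut edges: (11,12)

By max-flow min-cut theorem, max flow = min cut = 5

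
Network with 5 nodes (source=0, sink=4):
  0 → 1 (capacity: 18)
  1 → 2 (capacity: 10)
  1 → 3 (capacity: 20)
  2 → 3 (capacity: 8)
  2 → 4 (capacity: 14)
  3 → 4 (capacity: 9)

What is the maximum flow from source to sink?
Maximum flow = 18

Max flow: 18

Flow assignment:
  0 → 1: 18/18
  1 → 2: 10/10
  1 → 3: 8/20
  2 → 4: 10/14
  3 → 4: 8/9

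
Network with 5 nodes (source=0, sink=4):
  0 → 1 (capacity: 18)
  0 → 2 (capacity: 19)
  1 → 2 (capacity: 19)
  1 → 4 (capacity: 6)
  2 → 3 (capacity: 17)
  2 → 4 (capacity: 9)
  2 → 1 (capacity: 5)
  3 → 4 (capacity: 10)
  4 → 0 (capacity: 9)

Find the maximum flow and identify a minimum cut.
Max flow = 25, Min cut edges: (1,4), (2,4), (3,4)

Maximum flow: 25
Minimum cut: (1,4), (2,4), (3,4)
Partition: S = [0, 1, 2, 3], T = [4]

Max-flow min-cut theorem verified: both equal 25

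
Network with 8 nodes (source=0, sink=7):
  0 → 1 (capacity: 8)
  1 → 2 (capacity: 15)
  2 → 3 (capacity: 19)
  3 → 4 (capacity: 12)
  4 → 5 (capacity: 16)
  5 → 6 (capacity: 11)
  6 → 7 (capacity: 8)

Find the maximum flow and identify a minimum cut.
Max flow = 8, Min cut edges: (6,7)

Maximum flow: 8
Minimum cut: (6,7)
Partition: S = [0, 1, 2, 3, 4, 5, 6], T = [7]

Max-flow min-cut theorem verified: both equal 8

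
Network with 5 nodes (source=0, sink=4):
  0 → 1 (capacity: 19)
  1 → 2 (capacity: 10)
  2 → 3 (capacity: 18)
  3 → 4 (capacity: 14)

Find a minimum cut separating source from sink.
Min cut value = 10, edges: (1,2)

Min cut value: 10
Partition: S = [0, 1], T = [2, 3, 4]
Cut edges: (1,2)

By max-flow min-cut theorem, max flow = min cut = 10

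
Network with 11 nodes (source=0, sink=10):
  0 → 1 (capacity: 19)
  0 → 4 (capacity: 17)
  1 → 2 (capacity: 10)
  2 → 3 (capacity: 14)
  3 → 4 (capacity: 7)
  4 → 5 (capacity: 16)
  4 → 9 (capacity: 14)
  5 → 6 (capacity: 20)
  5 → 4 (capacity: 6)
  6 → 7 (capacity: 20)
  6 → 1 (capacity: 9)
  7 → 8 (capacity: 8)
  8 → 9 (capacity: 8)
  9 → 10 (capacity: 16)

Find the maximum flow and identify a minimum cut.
Max flow = 16, Min cut edges: (9,10)

Maximum flow: 16
Minimum cut: (9,10)
Partition: S = [0, 1, 2, 3, 4, 5, 6, 7, 8, 9], T = [10]

Max-flow min-cut theorem verified: both equal 16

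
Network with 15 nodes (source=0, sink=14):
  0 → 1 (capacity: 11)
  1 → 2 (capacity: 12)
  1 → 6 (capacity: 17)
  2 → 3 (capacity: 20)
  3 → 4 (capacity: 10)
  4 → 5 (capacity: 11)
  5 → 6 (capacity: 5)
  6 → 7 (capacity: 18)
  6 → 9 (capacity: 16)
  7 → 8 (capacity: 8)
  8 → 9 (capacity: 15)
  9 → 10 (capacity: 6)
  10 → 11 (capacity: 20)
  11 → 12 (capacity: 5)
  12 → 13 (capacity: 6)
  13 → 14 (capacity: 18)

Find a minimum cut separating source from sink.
Min cut value = 5, edges: (11,12)

Min cut value: 5
Partition: S = [0, 1, 2, 3, 4, 5, 6, 7, 8, 9, 10, 11], T = [12, 13, 14]
Cut edges: (11,12)

By max-flow min-cut theorem, max flow = min cut = 5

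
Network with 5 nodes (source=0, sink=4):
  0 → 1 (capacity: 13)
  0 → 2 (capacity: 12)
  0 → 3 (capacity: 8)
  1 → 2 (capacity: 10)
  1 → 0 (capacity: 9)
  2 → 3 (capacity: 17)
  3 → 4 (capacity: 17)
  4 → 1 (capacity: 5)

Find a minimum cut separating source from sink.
Min cut value = 17, edges: (3,4)

Min cut value: 17
Partition: S = [0, 1, 2, 3], T = [4]
Cut edges: (3,4)

By max-flow min-cut theorem, max flow = min cut = 17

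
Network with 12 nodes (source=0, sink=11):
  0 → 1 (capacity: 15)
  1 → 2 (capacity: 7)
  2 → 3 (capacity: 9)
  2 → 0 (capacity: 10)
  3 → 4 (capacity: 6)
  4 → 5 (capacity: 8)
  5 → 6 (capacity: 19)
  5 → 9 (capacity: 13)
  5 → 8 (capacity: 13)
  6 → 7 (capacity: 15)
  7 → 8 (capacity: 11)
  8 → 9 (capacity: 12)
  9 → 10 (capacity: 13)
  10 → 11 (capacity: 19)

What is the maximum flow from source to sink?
Maximum flow = 6

Max flow: 6

Flow assignment:
  0 → 1: 7/15
  1 → 2: 7/7
  2 → 3: 6/9
  2 → 0: 1/10
  3 → 4: 6/6
  4 → 5: 6/8
  5 → 9: 6/13
  9 → 10: 6/13
  10 → 11: 6/19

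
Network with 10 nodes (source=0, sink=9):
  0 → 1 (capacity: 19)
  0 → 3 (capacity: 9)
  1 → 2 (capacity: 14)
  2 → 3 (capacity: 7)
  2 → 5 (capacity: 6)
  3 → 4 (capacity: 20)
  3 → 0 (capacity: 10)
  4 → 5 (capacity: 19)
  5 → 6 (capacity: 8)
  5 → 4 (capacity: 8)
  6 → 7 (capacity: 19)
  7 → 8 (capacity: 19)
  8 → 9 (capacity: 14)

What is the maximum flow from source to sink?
Maximum flow = 8

Max flow: 8

Flow assignment:
  0 → 1: 13/19
  1 → 2: 13/14
  2 → 3: 7/7
  2 → 5: 6/6
  3 → 4: 2/20
  3 → 0: 5/10
  4 → 5: 2/19
  5 → 6: 8/8
  6 → 7: 8/19
  7 → 8: 8/19
  8 → 9: 8/14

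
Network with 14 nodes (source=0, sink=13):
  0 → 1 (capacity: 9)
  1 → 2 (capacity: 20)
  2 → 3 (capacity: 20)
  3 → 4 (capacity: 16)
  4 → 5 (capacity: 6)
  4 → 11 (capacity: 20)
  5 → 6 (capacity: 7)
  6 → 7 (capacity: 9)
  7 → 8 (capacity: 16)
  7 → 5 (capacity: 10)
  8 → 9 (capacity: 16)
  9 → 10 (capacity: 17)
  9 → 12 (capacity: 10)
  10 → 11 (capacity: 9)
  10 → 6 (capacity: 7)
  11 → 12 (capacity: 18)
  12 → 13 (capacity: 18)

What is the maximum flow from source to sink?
Maximum flow = 9

Max flow: 9

Flow assignment:
  0 → 1: 9/9
  1 → 2: 9/20
  2 → 3: 9/20
  3 → 4: 9/16
  4 → 11: 9/20
  11 → 12: 9/18
  12 → 13: 9/18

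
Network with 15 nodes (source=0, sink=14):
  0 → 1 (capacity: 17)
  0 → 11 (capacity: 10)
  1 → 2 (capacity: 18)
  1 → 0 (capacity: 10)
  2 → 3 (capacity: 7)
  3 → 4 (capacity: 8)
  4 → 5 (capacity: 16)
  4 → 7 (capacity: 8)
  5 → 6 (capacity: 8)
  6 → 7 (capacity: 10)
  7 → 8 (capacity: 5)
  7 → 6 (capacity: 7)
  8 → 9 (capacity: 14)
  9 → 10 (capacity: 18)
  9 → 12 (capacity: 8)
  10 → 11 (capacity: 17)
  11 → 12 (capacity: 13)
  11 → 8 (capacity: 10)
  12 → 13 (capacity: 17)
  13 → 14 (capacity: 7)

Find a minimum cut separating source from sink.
Min cut value = 7, edges: (13,14)

Min cut value: 7
Partition: S = [0, 1, 2, 3, 4, 5, 6, 7, 8, 9, 10, 11, 12, 13], T = [14]
Cut edges: (13,14)

By max-flow min-cut theorem, max flow = min cut = 7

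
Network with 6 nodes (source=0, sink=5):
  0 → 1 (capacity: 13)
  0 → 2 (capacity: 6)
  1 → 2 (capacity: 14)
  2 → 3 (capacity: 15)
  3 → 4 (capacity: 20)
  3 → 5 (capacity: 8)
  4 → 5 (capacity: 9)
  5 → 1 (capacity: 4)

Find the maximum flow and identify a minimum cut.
Max flow = 15, Min cut edges: (2,3)

Maximum flow: 15
Minimum cut: (2,3)
Partition: S = [0, 1, 2], T = [3, 4, 5]

Max-flow min-cut theorem verified: both equal 15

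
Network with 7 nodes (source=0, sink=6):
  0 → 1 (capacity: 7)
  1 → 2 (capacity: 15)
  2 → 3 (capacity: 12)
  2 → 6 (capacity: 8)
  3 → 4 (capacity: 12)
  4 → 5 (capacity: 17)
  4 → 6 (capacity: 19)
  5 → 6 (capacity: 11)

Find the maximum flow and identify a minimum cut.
Max flow = 7, Min cut edges: (0,1)

Maximum flow: 7
Minimum cut: (0,1)
Partition: S = [0], T = [1, 2, 3, 4, 5, 6]

Max-flow min-cut theorem verified: both equal 7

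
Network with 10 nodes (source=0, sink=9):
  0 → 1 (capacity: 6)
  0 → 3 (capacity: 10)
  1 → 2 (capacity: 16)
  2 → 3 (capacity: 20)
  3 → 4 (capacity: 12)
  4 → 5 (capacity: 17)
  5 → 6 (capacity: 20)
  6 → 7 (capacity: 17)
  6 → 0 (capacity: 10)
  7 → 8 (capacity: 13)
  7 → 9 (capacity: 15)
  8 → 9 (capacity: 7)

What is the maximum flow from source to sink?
Maximum flow = 12

Max flow: 12

Flow assignment:
  0 → 1: 6/6
  0 → 3: 6/10
  1 → 2: 6/16
  2 → 3: 6/20
  3 → 4: 12/12
  4 → 5: 12/17
  5 → 6: 12/20
  6 → 7: 12/17
  7 → 9: 12/15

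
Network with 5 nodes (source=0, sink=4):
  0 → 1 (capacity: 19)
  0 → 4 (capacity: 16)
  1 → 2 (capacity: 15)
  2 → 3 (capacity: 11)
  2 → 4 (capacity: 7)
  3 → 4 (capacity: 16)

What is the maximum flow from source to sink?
Maximum flow = 31

Max flow: 31

Flow assignment:
  0 → 1: 15/19
  0 → 4: 16/16
  1 → 2: 15/15
  2 → 3: 8/11
  2 → 4: 7/7
  3 → 4: 8/16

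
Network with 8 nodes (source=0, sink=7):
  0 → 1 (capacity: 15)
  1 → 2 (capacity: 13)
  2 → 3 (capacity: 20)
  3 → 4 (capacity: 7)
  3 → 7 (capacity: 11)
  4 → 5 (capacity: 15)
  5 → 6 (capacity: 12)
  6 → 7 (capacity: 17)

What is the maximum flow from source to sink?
Maximum flow = 13

Max flow: 13

Flow assignment:
  0 → 1: 13/15
  1 → 2: 13/13
  2 → 3: 13/20
  3 → 4: 2/7
  3 → 7: 11/11
  4 → 5: 2/15
  5 → 6: 2/12
  6 → 7: 2/17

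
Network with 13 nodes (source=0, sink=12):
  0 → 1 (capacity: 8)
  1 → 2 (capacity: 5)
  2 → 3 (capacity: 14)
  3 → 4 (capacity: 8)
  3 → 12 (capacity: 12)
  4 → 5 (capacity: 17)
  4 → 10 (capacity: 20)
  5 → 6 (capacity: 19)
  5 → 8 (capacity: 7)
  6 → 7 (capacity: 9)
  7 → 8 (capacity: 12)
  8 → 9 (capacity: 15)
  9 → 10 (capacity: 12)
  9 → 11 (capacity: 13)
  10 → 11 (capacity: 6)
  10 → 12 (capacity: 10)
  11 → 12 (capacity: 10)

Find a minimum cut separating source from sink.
Min cut value = 5, edges: (1,2)

Min cut value: 5
Partition: S = [0, 1], T = [2, 3, 4, 5, 6, 7, 8, 9, 10, 11, 12]
Cut edges: (1,2)

By max-flow min-cut theorem, max flow = min cut = 5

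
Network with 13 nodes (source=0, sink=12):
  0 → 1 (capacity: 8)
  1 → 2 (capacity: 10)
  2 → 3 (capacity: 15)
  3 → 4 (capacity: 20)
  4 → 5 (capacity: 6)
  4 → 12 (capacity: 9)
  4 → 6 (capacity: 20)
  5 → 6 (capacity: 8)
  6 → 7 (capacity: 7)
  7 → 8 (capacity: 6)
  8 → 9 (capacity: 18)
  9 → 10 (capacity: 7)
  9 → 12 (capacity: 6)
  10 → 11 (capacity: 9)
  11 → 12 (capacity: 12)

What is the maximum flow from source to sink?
Maximum flow = 8

Max flow: 8

Flow assignment:
  0 → 1: 8/8
  1 → 2: 8/10
  2 → 3: 8/15
  3 → 4: 8/20
  4 → 12: 8/9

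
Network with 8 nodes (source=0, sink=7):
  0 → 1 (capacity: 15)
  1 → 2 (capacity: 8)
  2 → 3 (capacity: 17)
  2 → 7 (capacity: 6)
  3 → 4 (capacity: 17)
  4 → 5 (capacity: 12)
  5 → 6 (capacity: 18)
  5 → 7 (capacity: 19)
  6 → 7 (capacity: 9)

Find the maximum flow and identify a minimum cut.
Max flow = 8, Min cut edges: (1,2)

Maximum flow: 8
Minimum cut: (1,2)
Partition: S = [0, 1], T = [2, 3, 4, 5, 6, 7]

Max-flow min-cut theorem verified: both equal 8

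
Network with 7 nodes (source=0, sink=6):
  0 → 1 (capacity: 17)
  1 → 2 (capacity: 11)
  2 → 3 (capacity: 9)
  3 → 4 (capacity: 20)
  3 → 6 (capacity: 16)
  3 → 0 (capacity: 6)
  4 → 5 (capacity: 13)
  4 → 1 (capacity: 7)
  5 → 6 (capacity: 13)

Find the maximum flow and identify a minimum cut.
Max flow = 9, Min cut edges: (2,3)

Maximum flow: 9
Minimum cut: (2,3)
Partition: S = [0, 1, 2], T = [3, 4, 5, 6]

Max-flow min-cut theorem verified: both equal 9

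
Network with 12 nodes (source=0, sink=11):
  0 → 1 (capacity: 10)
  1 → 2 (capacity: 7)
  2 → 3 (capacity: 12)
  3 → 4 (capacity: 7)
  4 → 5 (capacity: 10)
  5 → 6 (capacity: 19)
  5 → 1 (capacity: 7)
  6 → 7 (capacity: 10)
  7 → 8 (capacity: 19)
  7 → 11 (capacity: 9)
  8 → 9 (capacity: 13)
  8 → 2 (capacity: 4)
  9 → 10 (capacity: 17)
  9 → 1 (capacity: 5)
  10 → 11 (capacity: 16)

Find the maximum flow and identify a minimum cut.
Max flow = 7, Min cut edges: (3,4)

Maximum flow: 7
Minimum cut: (3,4)
Partition: S = [0, 1, 2, 3], T = [4, 5, 6, 7, 8, 9, 10, 11]

Max-flow min-cut theorem verified: both equal 7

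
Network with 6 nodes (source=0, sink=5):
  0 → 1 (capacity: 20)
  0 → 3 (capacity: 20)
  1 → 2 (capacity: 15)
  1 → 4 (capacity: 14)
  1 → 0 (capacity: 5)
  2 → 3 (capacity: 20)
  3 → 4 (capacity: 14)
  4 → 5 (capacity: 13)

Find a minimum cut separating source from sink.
Min cut value = 13, edges: (4,5)

Min cut value: 13
Partition: S = [0, 1, 2, 3, 4], T = [5]
Cut edges: (4,5)

By max-flow min-cut theorem, max flow = min cut = 13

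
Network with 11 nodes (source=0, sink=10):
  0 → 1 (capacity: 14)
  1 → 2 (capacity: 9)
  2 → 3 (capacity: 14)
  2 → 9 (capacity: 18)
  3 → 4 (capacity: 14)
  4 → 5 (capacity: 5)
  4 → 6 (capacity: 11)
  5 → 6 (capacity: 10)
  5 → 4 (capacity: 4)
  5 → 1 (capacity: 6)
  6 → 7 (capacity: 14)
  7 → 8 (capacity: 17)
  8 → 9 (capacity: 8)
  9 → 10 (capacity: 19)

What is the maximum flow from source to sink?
Maximum flow = 9

Max flow: 9

Flow assignment:
  0 → 1: 9/14
  1 → 2: 9/9
  2 → 9: 9/18
  9 → 10: 9/19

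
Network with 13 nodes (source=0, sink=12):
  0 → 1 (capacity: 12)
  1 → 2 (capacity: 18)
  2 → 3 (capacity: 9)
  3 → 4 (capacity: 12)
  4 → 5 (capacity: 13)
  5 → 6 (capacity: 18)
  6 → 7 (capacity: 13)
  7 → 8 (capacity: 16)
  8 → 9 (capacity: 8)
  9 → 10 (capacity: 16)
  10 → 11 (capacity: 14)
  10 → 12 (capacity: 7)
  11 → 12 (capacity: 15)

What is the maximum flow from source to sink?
Maximum flow = 8

Max flow: 8

Flow assignment:
  0 → 1: 8/12
  1 → 2: 8/18
  2 → 3: 8/9
  3 → 4: 8/12
  4 → 5: 8/13
  5 → 6: 8/18
  6 → 7: 8/13
  7 → 8: 8/16
  8 → 9: 8/8
  9 → 10: 8/16
  10 → 11: 1/14
  10 → 12: 7/7
  11 → 12: 1/15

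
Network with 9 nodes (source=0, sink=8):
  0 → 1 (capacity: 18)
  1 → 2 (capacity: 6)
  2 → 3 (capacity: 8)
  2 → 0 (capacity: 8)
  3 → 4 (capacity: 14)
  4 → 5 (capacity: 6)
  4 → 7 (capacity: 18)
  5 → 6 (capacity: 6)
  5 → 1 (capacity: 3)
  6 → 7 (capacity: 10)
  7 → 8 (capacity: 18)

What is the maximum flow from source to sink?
Maximum flow = 6

Max flow: 6

Flow assignment:
  0 → 1: 6/18
  1 → 2: 6/6
  2 → 3: 6/8
  3 → 4: 6/14
  4 → 7: 6/18
  7 → 8: 6/18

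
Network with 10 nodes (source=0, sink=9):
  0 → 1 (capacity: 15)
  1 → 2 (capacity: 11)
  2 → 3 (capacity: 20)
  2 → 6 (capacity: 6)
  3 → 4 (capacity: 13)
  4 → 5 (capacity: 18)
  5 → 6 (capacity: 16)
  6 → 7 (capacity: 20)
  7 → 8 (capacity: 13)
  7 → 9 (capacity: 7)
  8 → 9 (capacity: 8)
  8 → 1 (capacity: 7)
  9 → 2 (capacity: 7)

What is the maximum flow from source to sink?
Maximum flow = 11

Max flow: 11

Flow assignment:
  0 → 1: 11/15
  1 → 2: 11/11
  2 → 3: 5/20
  2 → 6: 6/6
  3 → 4: 5/13
  4 → 5: 5/18
  5 → 6: 5/16
  6 → 7: 11/20
  7 → 8: 4/13
  7 → 9: 7/7
  8 → 9: 4/8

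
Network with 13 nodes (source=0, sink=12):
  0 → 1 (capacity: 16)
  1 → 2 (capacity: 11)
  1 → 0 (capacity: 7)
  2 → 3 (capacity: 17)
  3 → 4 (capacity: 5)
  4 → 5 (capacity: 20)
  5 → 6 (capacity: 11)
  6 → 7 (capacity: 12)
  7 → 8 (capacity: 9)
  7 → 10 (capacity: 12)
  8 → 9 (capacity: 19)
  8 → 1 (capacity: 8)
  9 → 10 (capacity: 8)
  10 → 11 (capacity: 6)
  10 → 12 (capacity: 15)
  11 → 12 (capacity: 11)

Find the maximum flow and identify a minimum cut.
Max flow = 5, Min cut edges: (3,4)

Maximum flow: 5
Minimum cut: (3,4)
Partition: S = [0, 1, 2, 3], T = [4, 5, 6, 7, 8, 9, 10, 11, 12]

Max-flow min-cut theorem verified: both equal 5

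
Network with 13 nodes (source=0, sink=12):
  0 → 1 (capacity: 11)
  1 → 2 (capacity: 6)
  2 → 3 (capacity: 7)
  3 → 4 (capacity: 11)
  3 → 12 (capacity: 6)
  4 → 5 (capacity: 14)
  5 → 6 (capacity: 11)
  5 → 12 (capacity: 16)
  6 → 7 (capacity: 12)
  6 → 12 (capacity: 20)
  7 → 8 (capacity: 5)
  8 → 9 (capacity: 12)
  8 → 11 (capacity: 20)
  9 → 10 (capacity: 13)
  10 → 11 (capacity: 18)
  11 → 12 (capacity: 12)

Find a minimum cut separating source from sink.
Min cut value = 6, edges: (1,2)

Min cut value: 6
Partition: S = [0, 1], T = [2, 3, 4, 5, 6, 7, 8, 9, 10, 11, 12]
Cut edges: (1,2)

By max-flow min-cut theorem, max flow = min cut = 6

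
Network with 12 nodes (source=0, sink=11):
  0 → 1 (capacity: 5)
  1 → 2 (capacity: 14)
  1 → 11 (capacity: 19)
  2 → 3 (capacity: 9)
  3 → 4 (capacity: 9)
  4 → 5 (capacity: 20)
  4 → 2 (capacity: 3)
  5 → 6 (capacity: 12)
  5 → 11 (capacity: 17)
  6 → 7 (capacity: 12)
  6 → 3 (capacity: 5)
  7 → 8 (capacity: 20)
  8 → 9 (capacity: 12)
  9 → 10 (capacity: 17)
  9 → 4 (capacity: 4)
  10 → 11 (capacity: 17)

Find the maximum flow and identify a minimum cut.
Max flow = 5, Min cut edges: (0,1)

Maximum flow: 5
Minimum cut: (0,1)
Partition: S = [0], T = [1, 2, 3, 4, 5, 6, 7, 8, 9, 10, 11]

Max-flow min-cut theorem verified: both equal 5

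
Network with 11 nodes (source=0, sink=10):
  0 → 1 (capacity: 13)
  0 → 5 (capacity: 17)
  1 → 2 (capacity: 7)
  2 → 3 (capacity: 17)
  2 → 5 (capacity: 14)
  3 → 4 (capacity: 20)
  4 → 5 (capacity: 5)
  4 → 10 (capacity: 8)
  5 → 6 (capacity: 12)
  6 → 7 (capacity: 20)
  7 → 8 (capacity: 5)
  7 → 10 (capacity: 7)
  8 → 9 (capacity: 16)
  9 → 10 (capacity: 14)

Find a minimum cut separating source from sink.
Min cut value = 19, edges: (1,2), (7,8), (7,10)

Min cut value: 19
Partition: S = [0, 1, 5, 6, 7], T = [2, 3, 4, 8, 9, 10]
Cut edges: (1,2), (7,8), (7,10)

By max-flow min-cut theorem, max flow = min cut = 19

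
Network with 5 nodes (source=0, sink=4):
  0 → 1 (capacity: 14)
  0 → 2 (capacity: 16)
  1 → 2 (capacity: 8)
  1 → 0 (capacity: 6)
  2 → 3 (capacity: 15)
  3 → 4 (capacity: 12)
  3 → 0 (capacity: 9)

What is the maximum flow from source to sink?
Maximum flow = 12

Max flow: 12

Flow assignment:
  0 → 1: 8/14
  0 → 2: 7/16
  1 → 2: 8/8
  2 → 3: 15/15
  3 → 4: 12/12
  3 → 0: 3/9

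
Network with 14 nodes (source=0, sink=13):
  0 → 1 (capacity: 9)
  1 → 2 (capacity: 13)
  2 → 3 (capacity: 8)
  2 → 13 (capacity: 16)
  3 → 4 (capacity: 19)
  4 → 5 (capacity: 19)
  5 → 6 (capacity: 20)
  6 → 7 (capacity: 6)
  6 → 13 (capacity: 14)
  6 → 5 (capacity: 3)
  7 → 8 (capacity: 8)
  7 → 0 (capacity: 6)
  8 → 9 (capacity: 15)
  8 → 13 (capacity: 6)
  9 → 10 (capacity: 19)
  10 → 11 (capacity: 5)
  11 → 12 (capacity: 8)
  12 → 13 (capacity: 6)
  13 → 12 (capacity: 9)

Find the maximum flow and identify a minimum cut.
Max flow = 9, Min cut edges: (0,1)

Maximum flow: 9
Minimum cut: (0,1)
Partition: S = [0], T = [1, 2, 3, 4, 5, 6, 7, 8, 9, 10, 11, 12, 13]

Max-flow min-cut theorem verified: both equal 9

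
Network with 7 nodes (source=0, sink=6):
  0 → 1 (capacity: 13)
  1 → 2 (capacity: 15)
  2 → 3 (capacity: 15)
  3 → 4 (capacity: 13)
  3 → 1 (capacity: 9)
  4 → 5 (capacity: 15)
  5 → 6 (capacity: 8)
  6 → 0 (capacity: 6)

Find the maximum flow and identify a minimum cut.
Max flow = 8, Min cut edges: (5,6)

Maximum flow: 8
Minimum cut: (5,6)
Partition: S = [0, 1, 2, 3, 4, 5], T = [6]

Max-flow min-cut theorem verified: both equal 8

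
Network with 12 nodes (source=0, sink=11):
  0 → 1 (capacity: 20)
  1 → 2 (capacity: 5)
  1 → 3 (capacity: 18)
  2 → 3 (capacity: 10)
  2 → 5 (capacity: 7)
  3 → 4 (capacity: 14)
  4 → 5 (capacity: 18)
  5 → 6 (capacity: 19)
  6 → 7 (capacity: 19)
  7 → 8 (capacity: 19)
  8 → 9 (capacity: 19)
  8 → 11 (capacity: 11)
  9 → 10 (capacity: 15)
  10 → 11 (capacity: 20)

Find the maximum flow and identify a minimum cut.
Max flow = 19, Min cut edges: (7,8)

Maximum flow: 19
Minimum cut: (7,8)
Partition: S = [0, 1, 2, 3, 4, 5, 6, 7], T = [8, 9, 10, 11]

Max-flow min-cut theorem verified: both equal 19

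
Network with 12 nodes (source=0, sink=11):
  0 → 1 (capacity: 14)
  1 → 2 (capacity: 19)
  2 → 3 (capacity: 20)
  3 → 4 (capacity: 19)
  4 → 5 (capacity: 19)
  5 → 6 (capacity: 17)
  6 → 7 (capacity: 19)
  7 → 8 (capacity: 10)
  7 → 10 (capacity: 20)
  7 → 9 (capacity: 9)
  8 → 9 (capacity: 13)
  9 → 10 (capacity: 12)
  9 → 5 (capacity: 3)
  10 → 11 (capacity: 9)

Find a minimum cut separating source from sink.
Min cut value = 9, edges: (10,11)

Min cut value: 9
Partition: S = [0, 1, 2, 3, 4, 5, 6, 7, 8, 9, 10], T = [11]
Cut edges: (10,11)

By max-flow min-cut theorem, max flow = min cut = 9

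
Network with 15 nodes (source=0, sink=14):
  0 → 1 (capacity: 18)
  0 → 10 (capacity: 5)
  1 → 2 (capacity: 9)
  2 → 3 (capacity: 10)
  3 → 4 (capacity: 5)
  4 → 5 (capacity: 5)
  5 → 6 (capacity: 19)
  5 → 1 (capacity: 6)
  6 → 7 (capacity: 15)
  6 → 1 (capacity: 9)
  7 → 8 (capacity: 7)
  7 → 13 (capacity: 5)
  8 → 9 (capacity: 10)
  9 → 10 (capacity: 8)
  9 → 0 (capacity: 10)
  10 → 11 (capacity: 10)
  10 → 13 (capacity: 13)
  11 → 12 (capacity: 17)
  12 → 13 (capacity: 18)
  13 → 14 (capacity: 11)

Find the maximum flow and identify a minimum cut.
Max flow = 10, Min cut edges: (0,10), (4,5)

Maximum flow: 10
Minimum cut: (0,10), (4,5)
Partition: S = [0, 1, 2, 3, 4], T = [5, 6, 7, 8, 9, 10, 11, 12, 13, 14]

Max-flow min-cut theorem verified: both equal 10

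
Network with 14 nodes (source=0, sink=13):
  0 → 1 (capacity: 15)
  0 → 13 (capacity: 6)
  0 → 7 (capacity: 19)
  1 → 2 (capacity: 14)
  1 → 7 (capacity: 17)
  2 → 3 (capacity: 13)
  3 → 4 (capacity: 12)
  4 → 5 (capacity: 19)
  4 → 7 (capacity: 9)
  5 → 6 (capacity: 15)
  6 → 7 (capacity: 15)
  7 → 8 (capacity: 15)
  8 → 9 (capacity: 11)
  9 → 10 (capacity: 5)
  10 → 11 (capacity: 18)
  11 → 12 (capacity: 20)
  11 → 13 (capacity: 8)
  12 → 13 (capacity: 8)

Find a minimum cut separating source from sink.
Min cut value = 11, edges: (0,13), (9,10)

Min cut value: 11
Partition: S = [0, 1, 2, 3, 4, 5, 6, 7, 8, 9], T = [10, 11, 12, 13]
Cut edges: (0,13), (9,10)

By max-flow min-cut theorem, max flow = min cut = 11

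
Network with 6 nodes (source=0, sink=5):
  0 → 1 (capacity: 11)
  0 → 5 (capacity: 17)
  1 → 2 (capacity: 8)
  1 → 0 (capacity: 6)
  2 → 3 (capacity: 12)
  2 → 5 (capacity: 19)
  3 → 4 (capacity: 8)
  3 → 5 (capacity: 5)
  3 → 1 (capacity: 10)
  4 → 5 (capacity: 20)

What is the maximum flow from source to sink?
Maximum flow = 25

Max flow: 25

Flow assignment:
  0 → 1: 8/11
  0 → 5: 17/17
  1 → 2: 8/8
  2 → 5: 8/19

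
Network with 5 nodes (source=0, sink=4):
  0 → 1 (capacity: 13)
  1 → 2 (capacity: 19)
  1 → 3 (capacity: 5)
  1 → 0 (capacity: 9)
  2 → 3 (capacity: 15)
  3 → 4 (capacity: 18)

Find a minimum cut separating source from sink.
Min cut value = 13, edges: (0,1)

Min cut value: 13
Partition: S = [0], T = [1, 2, 3, 4]
Cut edges: (0,1)

By max-flow min-cut theorem, max flow = min cut = 13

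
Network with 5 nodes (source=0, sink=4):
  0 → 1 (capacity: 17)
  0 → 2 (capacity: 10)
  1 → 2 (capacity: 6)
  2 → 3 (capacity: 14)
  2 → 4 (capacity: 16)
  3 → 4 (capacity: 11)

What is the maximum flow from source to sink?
Maximum flow = 16

Max flow: 16

Flow assignment:
  0 → 1: 6/17
  0 → 2: 10/10
  1 → 2: 6/6
  2 → 4: 16/16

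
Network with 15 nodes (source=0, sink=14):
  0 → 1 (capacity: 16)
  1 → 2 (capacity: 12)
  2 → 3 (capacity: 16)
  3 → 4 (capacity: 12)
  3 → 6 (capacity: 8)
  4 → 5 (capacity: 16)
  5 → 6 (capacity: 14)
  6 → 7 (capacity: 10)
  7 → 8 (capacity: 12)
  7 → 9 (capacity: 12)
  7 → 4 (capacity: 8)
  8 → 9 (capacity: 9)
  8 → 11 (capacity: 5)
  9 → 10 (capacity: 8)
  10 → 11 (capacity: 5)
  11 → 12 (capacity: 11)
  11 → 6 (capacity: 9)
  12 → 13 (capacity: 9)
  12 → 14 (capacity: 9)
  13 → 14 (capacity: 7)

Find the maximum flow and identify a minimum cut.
Max flow = 10, Min cut edges: (8,11), (10,11)

Maximum flow: 10
Minimum cut: (8,11), (10,11)
Partition: S = [0, 1, 2, 3, 4, 5, 6, 7, 8, 9, 10], T = [11, 12, 13, 14]

Max-flow min-cut theorem verified: both equal 10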